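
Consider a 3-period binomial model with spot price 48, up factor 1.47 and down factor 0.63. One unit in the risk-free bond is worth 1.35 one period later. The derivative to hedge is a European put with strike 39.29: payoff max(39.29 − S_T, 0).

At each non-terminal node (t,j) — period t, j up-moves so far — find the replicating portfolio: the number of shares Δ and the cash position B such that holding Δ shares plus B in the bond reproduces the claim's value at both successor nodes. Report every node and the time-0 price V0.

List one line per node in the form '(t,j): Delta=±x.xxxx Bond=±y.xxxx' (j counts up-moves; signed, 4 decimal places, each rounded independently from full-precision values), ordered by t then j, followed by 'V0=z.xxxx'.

Since d<R<u, set p* = (R−d)/(u−d) = 0.8571; price each node as the discounted p*-expectation of its children.
Terminal payoffs: V(3,0)=27.2877, V(3,1)=11.2847, V(3,2)=0.0000, V(3,3)=0.0000
Node (2,0) S=19.0512: V=(p*·11.2847+(1−p*)·27.2877)/1.35=10.0525; Δ=(11.2847−27.2877)/(28.0053−12.0023)=-1.0000; B=V−Δ·S=29.1037
Node (2,1) S=44.4528: V=(p*·0.0000+(1−p*)·11.2847)/1.35=1.1942; Δ=(0.0000−11.2847)/(65.3456−28.0053)=-0.3022; B=V−Δ·S=14.6284
Node (2,2) S=103.7232: V=(p*·0.0000+(1−p*)·0.0000)/1.35=0.0000; Δ=(0.0000−0.0000)/(152.4731−65.3456)=0.0000; B=V−Δ·S=0.0000
Node (1,0) S=30.2400: V=(p*·1.1942+(1−p*)·10.0525)/1.35=1.8219; Δ=(1.1942−10.0525)/(44.4528−19.0512)=-0.3487; B=V−Δ·S=12.3676
Node (1,1) S=70.5600: V=(p*·0.0000+(1−p*)·1.1942)/1.35=0.1264; Δ=(0.0000−1.1942)/(103.7232−44.4528)=-0.0201; B=V−Δ·S=1.5480
Node (0,0) S=48.0000: V=(p*·0.1264+(1−p*)·1.8219)/1.35=0.2730; Δ=(0.1264−1.8219)/(70.5600−30.2400)=-0.0421; B=V−Δ·S=2.2916
Each (Δ,B) replicates both successor values, so the strategy is self-financing and V0 is arbitrage-free.

(0,0): Delta=-0.0421 Bond=2.2916
(1,0): Delta=-0.3487 Bond=12.3676
(1,1): Delta=-0.0201 Bond=1.5480
(2,0): Delta=-1.0000 Bond=29.1037
(2,1): Delta=-0.3022 Bond=14.6284
(2,2): Delta=0.0000 Bond=0.0000
V0=0.2730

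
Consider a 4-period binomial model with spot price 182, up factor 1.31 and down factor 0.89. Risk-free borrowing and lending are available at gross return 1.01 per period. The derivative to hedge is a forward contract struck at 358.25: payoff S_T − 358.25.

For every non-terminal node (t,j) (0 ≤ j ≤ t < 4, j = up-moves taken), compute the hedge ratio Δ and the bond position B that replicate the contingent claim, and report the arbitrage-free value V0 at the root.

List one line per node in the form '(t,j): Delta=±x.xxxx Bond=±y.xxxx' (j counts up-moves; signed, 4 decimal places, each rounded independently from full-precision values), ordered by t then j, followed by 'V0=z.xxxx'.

(0,0): Delta=1.0000 Bond=-344.2712
(1,0): Delta=1.0000 Bond=-347.7139
(1,1): Delta=1.0000 Bond=-347.7139
(2,0): Delta=1.0000 Bond=-351.1911
(2,1): Delta=1.0000 Bond=-351.1911
(2,2): Delta=1.0000 Bond=-351.1911
(3,0): Delta=1.0000 Bond=-354.7030
(3,1): Delta=1.0000 Bond=-354.7030
(3,2): Delta=1.0000 Bond=-354.7030
(3,3): Delta=1.0000 Bond=-354.7030
V0=-162.2712

The replicating-portfolio and risk-neutral prices coincide; use p* = (1.01−0.89)/(1.31−0.89) = 0.2857 for the latter.
Terminal values V(4,·): V(4,0)=-244.0591, V(4,1)=-190.1713, V(4,2)=-110.8532, V(4,3)=5.8958, V(4,4)=177.7399
(3,0): S=128.3044. Δ = (V_up−V_dn)/(S_up−S_dn) = (-190.1713−-244.0591)/(168.0787−114.1909) = 1.0000. V = [p*·-190.1713 + (1−p*)·-244.0591]/1.01 = -226.3986. B = V − Δ·S = -354.7030.
(3,1): S=188.8525. Δ = (V_up−V_dn)/(S_up−S_dn) = (-110.8532−-190.1713)/(247.3968−168.0787) = 1.0000. V = [p*·-110.8532 + (1−p*)·-190.1713]/1.01 = -165.8505. B = V − Δ·S = -354.7030.
(3,2): S=277.9739. Δ = (V_up−V_dn)/(S_up−S_dn) = (5.8958−-110.8532)/(364.1458−247.3968) = 1.0000. V = [p*·5.8958 + (1−p*)·-110.8532]/1.01 = -76.7291. B = V − Δ·S = -354.7030.
(3,3): S=409.1526. Δ = (V_up−V_dn)/(S_up−S_dn) = (177.7399−5.8958)/(535.9899−364.1458) = 1.0000. V = [p*·177.7399 + (1−p*)·5.8958]/1.01 = 54.4496. B = V − Δ·S = -354.7030.
(2,0): S=144.1622. Δ = (V_up−V_dn)/(S_up−S_dn) = (-165.8505−-226.3986)/(188.8525−128.3044) = 1.0000. V = [p*·-165.8505 + (1−p*)·-226.3986]/1.01 = -207.0289. B = V − Δ·S = -351.1911.
(2,1): S=212.1938. Δ = (V_up−V_dn)/(S_up−S_dn) = (-76.7291−-165.8505)/(277.9739−188.8525) = 1.0000. V = [p*·-76.7291 + (1−p*)·-165.8505]/1.01 = -138.9973. B = V − Δ·S = -351.1911.
(2,2): S=312.3302. Δ = (V_up−V_dn)/(S_up−S_dn) = (54.4496−-76.7291)/(409.1526−277.9739) = 1.0000. V = [p*·54.4496 + (1−p*)·-76.7291]/1.01 = -38.8609. B = V − Δ·S = -351.1911.
(1,0): S=161.9800. Δ = (V_up−V_dn)/(S_up−S_dn) = (-138.9973−-207.0289)/(212.1938−144.1622) = 1.0000. V = [p*·-138.9973 + (1−p*)·-207.0289]/1.01 = -185.7339. B = V − Δ·S = -347.7139.
(1,1): S=238.4200. Δ = (V_up−V_dn)/(S_up−S_dn) = (-38.8609−-138.9973)/(312.3302−212.1938) = 1.0000. V = [p*·-38.8609 + (1−p*)·-138.9973]/1.01 = -109.2939. B = V − Δ·S = -347.7139.
(0,0): S=182.0000. Δ = (V_up−V_dn)/(S_up−S_dn) = (-109.2939−-185.7339)/(238.4200−161.9800) = 1.0000. V = [p*·-109.2939 + (1−p*)·-185.7339]/1.01 = -162.2712. B = V − Δ·S = -344.2712.
Self-financing check: at every node Δ·S+B equals the discounted successor values.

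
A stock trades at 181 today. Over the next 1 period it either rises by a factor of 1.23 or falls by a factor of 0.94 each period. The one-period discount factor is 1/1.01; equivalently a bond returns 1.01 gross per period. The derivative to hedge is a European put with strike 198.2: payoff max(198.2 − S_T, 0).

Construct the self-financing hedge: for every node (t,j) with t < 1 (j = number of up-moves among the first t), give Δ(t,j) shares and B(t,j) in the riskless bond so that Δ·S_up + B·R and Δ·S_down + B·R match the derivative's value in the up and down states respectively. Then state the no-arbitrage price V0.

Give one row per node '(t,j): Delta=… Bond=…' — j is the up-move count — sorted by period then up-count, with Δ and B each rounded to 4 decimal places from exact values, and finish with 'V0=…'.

(0,0): Delta=-0.5346 Bond=117.8348
V0=21.0761

The replicating-portfolio and risk-neutral prices coincide; use p* = (1.01−0.94)/(1.23−0.94) = 0.2414 for the latter.
Terminal values V(1,·): V(1,0)=28.0600, V(1,1)=0.0000
  t=0,j=0: stock 181.0000 → up 222.6300 (V=0.0000), down 170.1400 (V=28.0600). Price 21.0761; hedge Δ=-0.5346, bond B=117.8348.
Each (Δ,B) replicates both successor values, so the strategy is self-financing and V0 is arbitrage-free.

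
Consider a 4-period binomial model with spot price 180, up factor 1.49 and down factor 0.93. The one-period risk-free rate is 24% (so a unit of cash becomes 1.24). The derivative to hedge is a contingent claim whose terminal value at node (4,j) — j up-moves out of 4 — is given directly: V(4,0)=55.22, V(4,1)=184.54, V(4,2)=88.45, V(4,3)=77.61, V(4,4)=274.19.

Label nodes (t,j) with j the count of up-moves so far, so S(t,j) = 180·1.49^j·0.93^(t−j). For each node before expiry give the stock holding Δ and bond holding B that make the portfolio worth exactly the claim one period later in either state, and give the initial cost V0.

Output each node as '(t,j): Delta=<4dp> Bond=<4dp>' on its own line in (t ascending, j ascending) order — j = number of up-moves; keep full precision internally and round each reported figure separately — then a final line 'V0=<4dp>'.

The replicating-portfolio and risk-neutral prices coincide; use p* = (1.24−0.93)/(1.49−0.93) = 0.5536 for the latter.
Terminal values V(4,·): V(4,0)=55.2200, V(4,1)=184.5400, V(4,2)=88.4500, V(4,3)=77.6100, V(4,4)=274.1900
Node (3,0) S=144.7843: V=(p*·184.5400+(1−p*)·55.2200)/1.24=102.2644; Δ=(184.5400−55.2200)/(215.7285−134.6494)=1.5950; B=V−Δ·S=-128.6642
Node (3,1) S=231.9662: V=(p*·88.4500+(1−p*)·184.5400)/1.24=105.9253; Δ=(88.4500−184.5400)/(345.6296−215.7285)=-0.7397; B=V−Δ·S=277.5145
Node (3,2) S=371.6447: V=(p*·77.6100+(1−p*)·88.4500)/1.24=66.4914; Δ=(77.6100−88.4500)/(553.7507−345.6296)=-0.0521; B=V−Δ·S=85.8485
Node (3,3) S=595.4308: V=(p*·274.1900+(1−p*)·77.6100)/1.24=150.3476; Δ=(274.1900−77.6100)/(887.1919−553.7507)=0.5895; B=V−Δ·S=-200.6881
Node (2,0) S=155.6820: V=(p*·105.9253+(1−p*)·102.2644)/1.24=84.1056; Δ=(105.9253−102.2644)/(231.9662−144.7843)=0.0420; B=V−Δ·S=77.5684
Node (2,1) S=249.4260: V=(p*·66.4914+(1−p*)·105.9253)/1.24=67.8192; Δ=(66.4914−105.9253)/(371.6447−231.9662)=-0.2823; B=V−Δ·S=138.2369
Node (2,2) S=399.6180: V=(p*·150.3476+(1−p*)·66.4914)/1.24=91.0579; Δ=(150.3476−66.4914)/(595.4308−371.6447)=0.3747; B=V−Δ·S=-58.6855
Node (1,0) S=167.4000: V=(p*·67.8192+(1−p*)·84.1056)/1.24=60.5564; Δ=(67.8192−84.1056)/(249.4260−155.6820)=-0.1737; B=V−Δ·S=89.6393
Node (1,1) S=268.2000: V=(p*·91.0579+(1−p*)·67.8192)/1.24=65.0673; Δ=(91.0579−67.8192)/(399.6180−249.4260)=0.1547; B=V−Δ·S=23.5696
Node (0,0) S=180.0000: V=(p*·65.0673+(1−p*)·60.5564)/1.24=50.8496; Δ=(65.0673−60.5564)/(268.2000−167.4000)=0.0448; B=V−Δ·S=42.7943
Check: Δ(0,0)·S0 + B(0,0) = 50.8496 = V0.

(0,0): Delta=0.0448 Bond=42.7943
(1,0): Delta=-0.1737 Bond=89.6393
(1,1): Delta=0.1547 Bond=23.5696
(2,0): Delta=0.0420 Bond=77.5684
(2,1): Delta=-0.2823 Bond=138.2369
(2,2): Delta=0.3747 Bond=-58.6855
(3,0): Delta=1.5950 Bond=-128.6642
(3,1): Delta=-0.7397 Bond=277.5145
(3,2): Delta=-0.0521 Bond=85.8485
(3,3): Delta=0.5895 Bond=-200.6881
V0=50.8496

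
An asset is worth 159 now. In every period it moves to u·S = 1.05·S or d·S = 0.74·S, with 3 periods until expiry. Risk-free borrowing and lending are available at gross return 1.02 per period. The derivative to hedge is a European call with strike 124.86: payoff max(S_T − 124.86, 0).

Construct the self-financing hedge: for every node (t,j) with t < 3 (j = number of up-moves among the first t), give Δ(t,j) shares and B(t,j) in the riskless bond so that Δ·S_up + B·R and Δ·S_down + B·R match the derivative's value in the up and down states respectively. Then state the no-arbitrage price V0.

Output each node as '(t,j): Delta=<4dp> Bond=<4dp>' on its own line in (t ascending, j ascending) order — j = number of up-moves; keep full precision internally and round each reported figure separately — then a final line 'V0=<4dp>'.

Risk-neutral probability p* = (R−d)/(u−d) = (1.02−0.74)/(1.05−0.74) = 0.9032.
At expiry t=3: V(3,0)=0.0000, V(3,1)=0.0000, V(3,2)=4.8602, V(3,3)=59.2024
(2,0): S=87.0684. Δ = (V_up−V_dn)/(S_up−S_dn) = (0.0000−0.0000)/(91.4218−64.4306) = 0.0000. V = [p*·0.0000 + (1−p*)·0.0000]/1.02 = 0.0000. B = V − Δ·S = 0.0000.
(2,1): S=123.5430. Δ = (V_up−V_dn)/(S_up−S_dn) = (4.8602−0.0000)/(129.7202−91.4218) = 0.1269. V = [p*·4.8602 + (1−p*)·0.0000]/1.02 = 4.3037. B = V − Δ·S = -11.3742.
(2,2): S=175.2975. Δ = (V_up−V_dn)/(S_up−S_dn) = (59.2024−4.8602)/(184.0624−129.7202) = 1.0000. V = [p*·59.2024 + (1−p*)·4.8602]/1.02 = 52.8857. B = V − Δ·S = -122.4118.
(1,0): S=117.6600. Δ = (V_up−V_dn)/(S_up−S_dn) = (4.3037−0.0000)/(123.5430−87.0684) = 0.1180. V = [p*·4.3037 + (1−p*)·0.0000]/1.02 = 3.8110. B = V − Δ·S = -10.0720.
(1,1): S=166.9500. Δ = (V_up−V_dn)/(S_up−S_dn) = (52.8857−4.3037)/(175.2975−123.5430) = 0.9387. V = [p*·52.8857 + (1−p*)·4.3037]/1.02 = 47.2395. B = V − Δ·S = -109.4767.
(0,0): S=159.0000. Δ = (V_up−V_dn)/(S_up−S_dn) = (47.2395−3.8110)/(166.9500−117.6600) = 0.8811. V = [p*·47.2395 + (1−p*)·3.8110]/1.02 = 42.1929. B = V − Δ·S = -97.8989.
Root portfolio cost Δ·159+B reproduces V0=42.1929.

(0,0): Delta=0.8811 Bond=-97.8989
(1,0): Delta=0.1180 Bond=-10.0720
(1,1): Delta=0.9387 Bond=-109.4767
(2,0): Delta=0.0000 Bond=0.0000
(2,1): Delta=0.1269 Bond=-11.3742
(2,2): Delta=1.0000 Bond=-122.4118
V0=42.1929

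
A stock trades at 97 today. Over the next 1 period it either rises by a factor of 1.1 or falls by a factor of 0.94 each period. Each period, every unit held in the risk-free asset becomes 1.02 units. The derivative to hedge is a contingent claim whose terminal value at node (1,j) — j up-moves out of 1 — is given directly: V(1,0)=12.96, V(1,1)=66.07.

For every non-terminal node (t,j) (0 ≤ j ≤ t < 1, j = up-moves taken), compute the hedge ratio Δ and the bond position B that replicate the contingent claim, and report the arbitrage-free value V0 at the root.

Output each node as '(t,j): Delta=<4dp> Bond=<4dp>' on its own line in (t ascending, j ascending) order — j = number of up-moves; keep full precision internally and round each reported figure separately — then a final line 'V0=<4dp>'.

(0,0): Delta=3.4220 Bond=-293.1973
V0=38.7402

The replicating-portfolio and risk-neutral prices coincide; use p* = (1.02−0.94)/(1.1−0.94) = 0.5000 for the latter.
Terminal payoffs: V(1,0)=12.9600, V(1,1)=66.0700
(0,0): S=97.0000. Δ = (V_up−V_dn)/(S_up−S_dn) = (66.0700−12.9600)/(106.7000−91.1800) = 3.4220. V = [p*·66.0700 + (1−p*)·12.9600]/1.02 = 38.7402. B = V − Δ·S = -293.1973.
Check: Δ(0,0)·S0 + B(0,0) = 38.7402 = V0.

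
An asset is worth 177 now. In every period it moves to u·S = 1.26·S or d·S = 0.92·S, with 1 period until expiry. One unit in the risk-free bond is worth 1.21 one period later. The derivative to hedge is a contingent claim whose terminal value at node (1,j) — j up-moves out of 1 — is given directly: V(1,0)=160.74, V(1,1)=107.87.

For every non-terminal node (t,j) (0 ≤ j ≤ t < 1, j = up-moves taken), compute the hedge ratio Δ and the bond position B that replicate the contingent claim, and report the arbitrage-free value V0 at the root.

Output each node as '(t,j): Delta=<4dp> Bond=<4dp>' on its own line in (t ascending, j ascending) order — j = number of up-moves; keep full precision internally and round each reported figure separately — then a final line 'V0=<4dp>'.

Risk-neutral probability p* = (R−d)/(u−d) = (1.21−0.92)/(1.26−0.92) = 0.8529.
Terminal payoffs: V(1,0)=160.7400, V(1,1)=107.8700
(0,0): S=177.0000. Δ = (V_up−V_dn)/(S_up−S_dn) = (107.8700−160.7400)/(223.0200−162.8400) = -0.8785. V = [p*·107.8700 + (1−p*)·160.7400]/1.21 = 95.5744. B = V − Δ·S = 251.0744.
Each (Δ,B) replicates both successor values, so the strategy is self-financing and V0 is arbitrage-free.

(0,0): Delta=-0.8785 Bond=251.0744
V0=95.5744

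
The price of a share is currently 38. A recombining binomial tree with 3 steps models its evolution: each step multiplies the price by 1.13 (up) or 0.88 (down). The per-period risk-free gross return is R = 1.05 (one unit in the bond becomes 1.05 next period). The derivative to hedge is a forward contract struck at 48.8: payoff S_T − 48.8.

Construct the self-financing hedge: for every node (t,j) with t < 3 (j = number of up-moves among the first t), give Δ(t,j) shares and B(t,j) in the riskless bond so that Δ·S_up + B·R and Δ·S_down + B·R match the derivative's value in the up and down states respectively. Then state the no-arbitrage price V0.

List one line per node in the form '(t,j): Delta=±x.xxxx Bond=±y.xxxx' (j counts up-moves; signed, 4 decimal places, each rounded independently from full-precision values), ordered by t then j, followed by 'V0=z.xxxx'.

(0,0): Delta=1.0000 Bond=-42.1553
(1,0): Delta=1.0000 Bond=-44.2630
(1,1): Delta=1.0000 Bond=-44.2630
(2,0): Delta=1.0000 Bond=-46.4762
(2,1): Delta=1.0000 Bond=-46.4762
(2,2): Delta=1.0000 Bond=-46.4762
V0=-4.1553

Risk-neutral probability p* = (R−d)/(u−d) = (1.05−0.88)/(1.13−0.88) = 0.6800.
Terminal payoffs: V(3,0)=-22.9041, V(3,1)=-15.5473, V(3,2)=-6.1005, V(3,3)=6.0301
Node (2,0) S=29.4272: V=(p*·-15.5473+(1−p*)·-22.9041)/1.05=-17.0490; Δ=(-15.5473−-22.9041)/(33.2527−25.8959)=1.0000; B=V−Δ·S=-46.4762
Node (2,1) S=37.7872: V=(p*·-6.1005+(1−p*)·-15.5473)/1.05=-8.6890; Δ=(-6.1005−-15.5473)/(42.6995−33.2527)=1.0000; B=V−Δ·S=-46.4762
Node (2,2) S=48.5222: V=(p*·6.0301+(1−p*)·-6.1005)/1.05=2.0460; Δ=(6.0301−-6.1005)/(54.8301−42.6995)=1.0000; B=V−Δ·S=-46.4762
Node (1,0) S=33.4400: V=(p*·-8.6890+(1−p*)·-17.0490)/1.05=-10.8230; Δ=(-8.6890−-17.0490)/(37.7872−29.4272)=1.0000; B=V−Δ·S=-44.2630
Node (1,1) S=42.9400: V=(p*·2.0460+(1−p*)·-8.6890)/1.05=-1.3230; Δ=(2.0460−-8.6890)/(48.5222−37.7872)=1.0000; B=V−Δ·S=-44.2630
Node (0,0) S=38.0000: V=(p*·-1.3230+(1−p*)·-10.8230)/1.05=-4.1553; Δ=(-1.3230−-10.8230)/(42.9400−33.4400)=1.0000; B=V−Δ·S=-42.1553
The time-0 hedge costs -4.1553, which is the no-arbitrage price.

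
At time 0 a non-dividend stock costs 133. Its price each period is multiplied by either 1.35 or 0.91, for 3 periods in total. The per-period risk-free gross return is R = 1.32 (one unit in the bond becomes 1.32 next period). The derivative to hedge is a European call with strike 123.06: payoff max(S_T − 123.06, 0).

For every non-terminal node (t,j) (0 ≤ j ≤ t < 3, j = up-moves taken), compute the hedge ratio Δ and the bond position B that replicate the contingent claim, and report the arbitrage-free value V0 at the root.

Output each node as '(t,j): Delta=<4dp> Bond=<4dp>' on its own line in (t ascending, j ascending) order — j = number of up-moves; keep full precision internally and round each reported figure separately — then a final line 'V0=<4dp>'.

The replicating-portfolio and risk-neutral prices coincide; use p* = (1.32−0.91)/(1.35−0.91) = 0.9318 for the latter.
At expiry t=3: V(3,0)=0.0000, V(3,1)=25.6254, V(3,2)=97.5172, V(3,3)=204.1699
  t=2,j=0: stock 110.1373 → up 148.6854 (V=25.6254), down 100.2249 (V=0.0000). Price 18.0895; hedge Δ=0.5288, bond B=-40.1499.
  t=2,j=1: stock 163.3905 → up 220.5772 (V=97.5172), down 148.6854 (V=25.6254). Price 70.1632; hedge Δ=1.0000, bond B=-93.2273.
  t=2,j=2: stock 242.3925 → up 327.2299 (V=204.1699), down 220.5772 (V=97.5172). Price 149.1652; hedge Δ=1.0000, bond B=-93.2273.
  t=1,j=0: stock 121.0300 → up 163.3905 (V=70.1632), down 110.1373 (V=18.0895). Price 50.4642; hedge Δ=0.9779, bond B=-67.8851.
  t=1,j=1: stock 179.5500 → up 242.3925 (V=149.1652), down 163.3905 (V=70.1632). Price 108.9233; hedge Δ=1.0000, bond B=-70.6267.
  t=0,j=0: stock 133.0000 → up 179.5500 (V=108.9233), down 121.0300 (V=50.4642). Price 79.4981; hedge Δ=0.9990, bond B=-53.3635.
Each (Δ,B) replicates both successor values, so the strategy is self-financing and V0 is arbitrage-free.

(0,0): Delta=0.9990 Bond=-53.3635
(1,0): Delta=0.9779 Bond=-67.8851
(1,1): Delta=1.0000 Bond=-70.6267
(2,0): Delta=0.5288 Bond=-40.1499
(2,1): Delta=1.0000 Bond=-93.2273
(2,2): Delta=1.0000 Bond=-93.2273
V0=79.4981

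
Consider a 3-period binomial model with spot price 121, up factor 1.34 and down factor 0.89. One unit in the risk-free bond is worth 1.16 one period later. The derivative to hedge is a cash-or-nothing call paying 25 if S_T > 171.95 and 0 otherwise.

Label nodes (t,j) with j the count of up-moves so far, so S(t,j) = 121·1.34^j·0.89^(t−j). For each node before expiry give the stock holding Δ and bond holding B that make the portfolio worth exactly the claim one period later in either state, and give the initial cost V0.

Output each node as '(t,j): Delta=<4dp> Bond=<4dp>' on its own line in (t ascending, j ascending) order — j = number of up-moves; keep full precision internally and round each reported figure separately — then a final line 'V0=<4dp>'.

Since d<R<u, set p* = (R−d)/(u−d) = 0.6000; price each node as the discounted p*-expectation of its children.
Terminal payoffs: V(3,0)=0.0000, V(3,1)=0.0000, V(3,2)=25.0000, V(3,3)=25.0000
Node (2,0) S=95.8441: V=(p*·0.0000+(1−p*)·0.0000)/1.16=0.0000; Δ=(0.0000−0.0000)/(128.4311−85.3012)=0.0000; B=V−Δ·S=0.0000
Node (2,1) S=144.3046: V=(p*·25.0000+(1−p*)·0.0000)/1.16=12.9310; Δ=(25.0000−0.0000)/(193.3682−128.4311)=0.3850; B=V−Δ·S=-42.6245
Node (2,2) S=217.2676: V=(p*·25.0000+(1−p*)·25.0000)/1.16=21.5517; Δ=(25.0000−25.0000)/(291.1386−193.3682)=0.0000; B=V−Δ·S=21.5517
Node (1,0) S=107.6900: V=(p*·12.9310+(1−p*)·0.0000)/1.16=6.6885; Δ=(12.9310−0.0000)/(144.3046−95.8441)=0.2668; B=V−Δ·S=-22.0472
Node (1,1) S=162.1400: V=(p*·21.5517+(1−p*)·12.9310)/1.16=15.6064; Δ=(21.5517−12.9310)/(217.2676−144.3046)=0.1182; B=V−Δ·S=-3.5507
Node (0,0) S=121.0000: V=(p*·15.6064+(1−p*)·6.6885)/1.16=10.3787; Δ=(15.6064−6.6885)/(162.1400−107.6900)=0.1638; B=V−Δ·S=-9.4390
Each (Δ,B) replicates both successor values, so the strategy is self-financing and V0 is arbitrage-free.

(0,0): Delta=0.1638 Bond=-9.4390
(1,0): Delta=0.2668 Bond=-22.0472
(1,1): Delta=0.1182 Bond=-3.5507
(2,0): Delta=0.0000 Bond=0.0000
(2,1): Delta=0.3850 Bond=-42.6245
(2,2): Delta=0.0000 Bond=21.5517
V0=10.3787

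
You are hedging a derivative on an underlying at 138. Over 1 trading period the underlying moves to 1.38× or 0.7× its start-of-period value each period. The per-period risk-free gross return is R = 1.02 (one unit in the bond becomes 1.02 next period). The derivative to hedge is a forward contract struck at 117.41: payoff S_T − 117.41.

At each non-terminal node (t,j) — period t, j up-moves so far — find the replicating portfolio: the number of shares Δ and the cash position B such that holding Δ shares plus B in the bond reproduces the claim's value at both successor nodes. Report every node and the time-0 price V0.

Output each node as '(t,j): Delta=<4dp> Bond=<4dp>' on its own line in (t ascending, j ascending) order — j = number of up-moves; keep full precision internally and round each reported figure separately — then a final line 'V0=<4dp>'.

(0,0): Delta=1.0000 Bond=-115.1078
V0=22.8922

Risk-neutral probability p* = (R−d)/(u−d) = (1.02−0.7)/(1.38−0.7) = 0.4706.
Terminal values V(1,·): V(1,0)=-20.8100, V(1,1)=73.0300
(0,0): S=138.0000. Δ = (V_up−V_dn)/(S_up−S_dn) = (73.0300−-20.8100)/(190.4400−96.6000) = 1.0000. V = [p*·73.0300 + (1−p*)·-20.8100]/1.02 = 22.8922. B = V − Δ·S = -115.1078.
The time-0 hedge costs 22.8922, which is the no-arbitrage price.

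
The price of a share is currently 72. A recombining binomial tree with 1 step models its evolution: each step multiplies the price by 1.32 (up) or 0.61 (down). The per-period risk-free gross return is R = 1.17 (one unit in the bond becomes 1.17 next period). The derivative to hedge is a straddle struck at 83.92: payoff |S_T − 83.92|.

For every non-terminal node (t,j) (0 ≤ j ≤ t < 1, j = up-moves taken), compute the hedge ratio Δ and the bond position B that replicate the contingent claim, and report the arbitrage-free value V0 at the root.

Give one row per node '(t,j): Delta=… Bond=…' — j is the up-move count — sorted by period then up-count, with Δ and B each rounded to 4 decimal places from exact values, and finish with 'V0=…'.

(0,0): Delta=-0.5649 Bond=55.3952
V0=14.7192

Under the risk-neutral measure, an up-move has probability p* = (R−d)/(u−d) = 0.7887 and values discount at R = 1.17.
Terminal payoffs: V(1,0)=40.0000, V(1,1)=11.1200
Node (0,0) S=72.0000: V=(p*·11.1200+(1−p*)·40.0000)/1.17=14.7192; Δ=(11.1200−40.0000)/(95.0400−43.9200)=-0.5649; B=V−Δ·S=55.3952
Check: Δ(0,0)·S0 + B(0,0) = 14.7192 = V0.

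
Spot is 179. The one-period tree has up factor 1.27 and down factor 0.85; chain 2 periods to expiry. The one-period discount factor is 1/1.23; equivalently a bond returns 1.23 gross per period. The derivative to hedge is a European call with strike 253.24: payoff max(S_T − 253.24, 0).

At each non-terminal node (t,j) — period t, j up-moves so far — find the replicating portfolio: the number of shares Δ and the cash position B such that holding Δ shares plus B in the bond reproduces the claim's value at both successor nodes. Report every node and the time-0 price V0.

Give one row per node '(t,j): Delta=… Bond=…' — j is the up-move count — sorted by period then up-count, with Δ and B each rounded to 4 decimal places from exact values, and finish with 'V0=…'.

(0,0): Delta=0.3470 Bond=-42.9283
(1,0): Delta=0.0000 Bond=0.0000
(1,1): Delta=0.3715 Bond=-58.3599
V0=19.1915

Risk-neutral probability p* = (R−d)/(u−d) = (1.23−0.85)/(1.27−0.85) = 0.9048.
Terminal payoffs: V(2,0)=0.0000, V(2,1)=0.0000, V(2,2)=35.4691
  t=1,j=0: stock 152.1500 → up 193.2305 (V=0.0000), down 129.3275 (V=0.0000). Price 0.0000; hedge Δ=0.0000, bond B=0.0000.
  t=1,j=1: stock 227.3300 → up 288.7091 (V=35.4691), down 193.2305 (V=0.0000). Price 26.0903; hedge Δ=0.3715, bond B=-58.3599.
  t=0,j=0: stock 179.0000 → up 227.3300 (V=26.0903), down 152.1500 (V=0.0000). Price 19.1915; hedge Δ=0.3470, bond B=-42.9283.
Each (Δ,B) replicates both successor values, so the strategy is self-financing and V0 is arbitrage-free.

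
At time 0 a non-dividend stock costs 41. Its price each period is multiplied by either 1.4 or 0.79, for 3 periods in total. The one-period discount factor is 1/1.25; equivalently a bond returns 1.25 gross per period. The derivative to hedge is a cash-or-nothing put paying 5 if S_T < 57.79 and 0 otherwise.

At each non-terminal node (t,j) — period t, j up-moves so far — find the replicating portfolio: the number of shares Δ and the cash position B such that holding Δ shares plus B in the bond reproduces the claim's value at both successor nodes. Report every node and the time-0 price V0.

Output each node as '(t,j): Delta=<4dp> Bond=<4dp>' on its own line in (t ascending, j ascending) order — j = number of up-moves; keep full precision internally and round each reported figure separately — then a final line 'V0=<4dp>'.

Under the risk-neutral measure, an up-move has probability p* = (R−d)/(u−d) = 0.7541 and values discount at R = 1.25.
Terminal values V(3,·): V(3,0)=5.0000, V(3,1)=5.0000, V(3,2)=0.0000, V(3,3)=0.0000
Node (2,0) S=25.5881: V=(p*·5.0000+(1−p*)·5.0000)/1.25=4.0000; Δ=(5.0000−5.0000)/(35.8233−20.2146)=0.0000; B=V−Δ·S=4.0000
Node (2,1) S=45.3460: V=(p*·0.0000+(1−p*)·5.0000)/1.25=0.9836; Δ=(0.0000−5.0000)/(63.4844−35.8233)=-0.1808; B=V−Δ·S=9.1803
Node (2,2) S=80.3600: V=(p*·0.0000+(1−p*)·0.0000)/1.25=0.0000; Δ=(0.0000−0.0000)/(112.5040−63.4844)=0.0000; B=V−Δ·S=0.0000
Node (1,0) S=32.3900: V=(p*·0.9836+(1−p*)·4.0000)/1.25=1.3803; Δ=(0.9836−4.0000)/(45.3460−25.5881)=-0.1527; B=V−Δ·S=6.3252
Node (1,1) S=57.4000: V=(p*·0.0000+(1−p*)·0.9836)/1.25=0.1935; Δ=(0.0000−0.9836)/(80.3600−45.3460)=-0.0281; B=V−Δ·S=1.8060
Node (0,0) S=41.0000: V=(p*·0.1935+(1−p*)·1.3803)/1.25=0.3883; Δ=(0.1935−1.3803)/(57.4000−32.3900)=-0.0475; B=V−Δ·S=2.3338
Root portfolio cost Δ·41+B reproduces V0=0.3883.

(0,0): Delta=-0.0475 Bond=2.3338
(1,0): Delta=-0.1527 Bond=6.3252
(1,1): Delta=-0.0281 Bond=1.8060
(2,0): Delta=0.0000 Bond=4.0000
(2,1): Delta=-0.1808 Bond=9.1803
(2,2): Delta=0.0000 Bond=0.0000
V0=0.3883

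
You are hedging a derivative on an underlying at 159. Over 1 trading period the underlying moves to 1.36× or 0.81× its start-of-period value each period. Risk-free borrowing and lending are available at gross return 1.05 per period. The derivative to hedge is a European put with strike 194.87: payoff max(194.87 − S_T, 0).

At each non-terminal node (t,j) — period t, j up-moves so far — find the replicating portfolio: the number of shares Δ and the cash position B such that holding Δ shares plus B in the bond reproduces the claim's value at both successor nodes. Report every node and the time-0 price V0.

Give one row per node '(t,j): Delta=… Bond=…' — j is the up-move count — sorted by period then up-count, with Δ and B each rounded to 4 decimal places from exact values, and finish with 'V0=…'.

The replicating-portfolio and risk-neutral prices coincide; use p* = (1.05−0.81)/(1.36−0.81) = 0.4364 for the latter.
Terminal payoffs: V(1,0)=66.0800, V(1,1)=0.0000
(0,0): S=159.0000. Δ = (V_up−V_dn)/(S_up−S_dn) = (0.0000−66.0800)/(216.2400−128.7900) = -0.7556. V = [p*·0.0000 + (1−p*)·66.0800]/1.05 = 35.4715. B = V − Δ·S = 155.6170.
The time-0 hedge costs 35.4715, which is the no-arbitrage price.

(0,0): Delta=-0.7556 Bond=155.6170
V0=35.4715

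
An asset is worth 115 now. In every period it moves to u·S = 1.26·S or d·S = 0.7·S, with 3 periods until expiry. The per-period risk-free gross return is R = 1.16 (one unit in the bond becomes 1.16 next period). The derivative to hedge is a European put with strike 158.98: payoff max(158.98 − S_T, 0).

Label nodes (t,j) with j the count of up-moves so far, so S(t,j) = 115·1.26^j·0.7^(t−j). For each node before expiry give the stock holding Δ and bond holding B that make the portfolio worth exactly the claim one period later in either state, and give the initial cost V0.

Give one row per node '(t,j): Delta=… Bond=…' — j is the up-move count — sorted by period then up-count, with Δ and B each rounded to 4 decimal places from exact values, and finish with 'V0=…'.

(0,0): Delta=-0.4467 Bond=63.4527
(1,0): Delta=-1.0000 Bond=118.1480
(1,1): Delta=-0.3798 Bond=63.9219
(2,0): Delta=-1.0000 Bond=137.0517
(2,1): Delta=-1.0000 Bond=137.0517
(2,2): Delta=-0.3049 Bond=60.4750
V0=12.0854

Since d<R<u, set p* = (R−d)/(u−d) = 0.8214; price each node as the discounted p*-expectation of its children.
Terminal payoffs: V(3,0)=119.5350, V(3,1)=87.9790, V(3,2)=31.1782, V(3,3)=0.0000
  t=2,j=0: stock 56.3500 → up 71.0010 (V=87.9790), down 39.4450 (V=119.5350). Price 80.7017; hedge Δ=-1.0000, bond B=137.0517.
  t=2,j=1: stock 101.4300 → up 127.8018 (V=31.1782), down 71.0010 (V=87.9790). Price 35.6217; hedge Δ=-1.0000, bond B=137.0517.
  t=2,j=2: stock 182.5740 → up 230.0432 (V=0.0000), down 127.8018 (V=31.1782). Price 4.7996; hedge Δ=-0.3049, bond B=60.4750.
  t=1,j=0: stock 80.5000 → up 101.4300 (V=35.6217), down 56.3500 (V=80.7017). Price 37.6480; hedge Δ=-1.0000, bond B=118.1480.
  t=1,j=1: stock 144.9000 → up 182.5740 (V=4.7996), down 101.4300 (V=35.6217). Price 8.8824; hedge Δ=-0.3798, bond B=63.9219.
  t=0,j=0: stock 115.0000 → up 144.9000 (V=8.8824), down 80.5000 (V=37.6480). Price 12.0854; hedge Δ=-0.4467, bond B=63.4527.
Check: Δ(0,0)·S0 + B(0,0) = 12.0854 = V0.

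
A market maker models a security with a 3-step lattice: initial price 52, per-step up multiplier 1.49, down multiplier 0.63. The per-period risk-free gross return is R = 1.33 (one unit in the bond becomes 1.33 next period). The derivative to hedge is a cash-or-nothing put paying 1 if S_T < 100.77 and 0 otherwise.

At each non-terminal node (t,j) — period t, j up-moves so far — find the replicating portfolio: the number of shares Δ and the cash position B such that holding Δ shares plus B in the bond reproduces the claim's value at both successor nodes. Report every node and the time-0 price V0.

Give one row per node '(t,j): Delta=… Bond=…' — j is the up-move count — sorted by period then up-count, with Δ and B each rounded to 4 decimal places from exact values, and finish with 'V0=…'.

Risk-neutral probability p* = (R−d)/(u−d) = (1.33−0.63)/(1.49−0.63) = 0.8140.
Terminal values V(3,·): V(3,0)=1.0000, V(3,1)=1.0000, V(3,2)=1.0000, V(3,3)=0.0000
(2,0): S=20.6388. Δ = (V_up−V_dn)/(S_up−S_dn) = (1.0000−1.0000)/(30.7518−13.0024) = 0.0000. V = [p*·1.0000 + (1−p*)·1.0000]/1.33 = 0.7519. B = V − Δ·S = 0.7519.
(2,1): S=48.8124. Δ = (V_up−V_dn)/(S_up−S_dn) = (1.0000−1.0000)/(72.7305−30.7518) = 0.0000. V = [p*·1.0000 + (1−p*)·1.0000]/1.33 = 0.7519. B = V − Δ·S = 0.7519.
(2,2): S=115.4452. Δ = (V_up−V_dn)/(S_up−S_dn) = (0.0000−1.0000)/(172.0133−72.7305) = -0.0101. V = [p*·0.0000 + (1−p*)·1.0000]/1.33 = 0.1399. B = V − Δ·S = 1.3027.
(1,0): S=32.7600. Δ = (V_up−V_dn)/(S_up−S_dn) = (0.7519−0.7519)/(48.8124−20.6388) = 0.0000. V = [p*·0.7519 + (1−p*)·0.7519]/1.33 = 0.5653. B = V − Δ·S = 0.5653.
(1,1): S=77.4800. Δ = (V_up−V_dn)/(S_up−S_dn) = (0.1399−0.7519)/(115.4452−48.8124) = -0.0092. V = [p*·0.1399 + (1−p*)·0.7519]/1.33 = 0.1908. B = V − Δ·S = 0.9024.
(0,0): S=52.0000. Δ = (V_up−V_dn)/(S_up−S_dn) = (0.1908−0.5653)/(77.4800−32.7600) = -0.0084. V = [p*·0.1908 + (1−p*)·0.5653]/1.33 = 0.1958. B = V − Δ·S = 0.6313.
Check: Δ(0,0)·S0 + B(0,0) = 0.1958 = V0.

(0,0): Delta=-0.0084 Bond=0.6313
(1,0): Delta=0.0000 Bond=0.5653
(1,1): Delta=-0.0092 Bond=0.9024
(2,0): Delta=0.0000 Bond=0.7519
(2,1): Delta=0.0000 Bond=0.7519
(2,2): Delta=-0.0101 Bond=1.3027
V0=0.1958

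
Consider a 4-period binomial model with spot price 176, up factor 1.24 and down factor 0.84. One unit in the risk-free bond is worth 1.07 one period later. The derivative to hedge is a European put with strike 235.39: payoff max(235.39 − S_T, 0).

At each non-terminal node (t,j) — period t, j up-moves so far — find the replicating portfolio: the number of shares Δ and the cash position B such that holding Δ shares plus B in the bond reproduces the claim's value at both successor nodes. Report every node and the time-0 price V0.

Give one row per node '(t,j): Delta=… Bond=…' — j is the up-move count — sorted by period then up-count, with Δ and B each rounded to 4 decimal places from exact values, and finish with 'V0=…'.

(0,0): Delta=-0.4769 Bond=114.0445
(1,0): Delta=-0.7730 Bond=165.8021
(1,1): Delta=-0.3286 Bond=89.6726
(2,0): Delta=-1.0000 Bond=205.5987
(2,1): Delta=-0.6593 Bond=156.5718
(2,2): Delta=-0.1631 Bond=51.1421
(3,0): Delta=-1.0000 Bond=219.9907
(3,1): Delta=-1.0000 Bond=219.9907
(3,2): Delta=-0.4888 Bond=128.7578
(3,3): Delta=0.0000 Bond=0.0000
V0=30.1095

No-arbitrage ⇒ martingale measure with p* = (R−d)/(u−d) = 0.5750.
Terminal payoffs: V(4,0)=147.7646, V(4,1)=106.0383, V(4,2)=44.4422, V(4,3)=0.0000, V(4,4)=0.0000
(3,0): S=104.3159. Δ = (V_up−V_dn)/(S_up−S_dn) = (106.0383−147.7646)/(129.3517−87.6254) = -1.0000. V = [p*·106.0383 + (1−p*)·147.7646]/1.07 = 115.6748. B = V − Δ·S = 219.9907.
(3,1): S=153.9901. Δ = (V_up−V_dn)/(S_up−S_dn) = (44.4422−106.0383)/(190.9478−129.3517) = -1.0000. V = [p*·44.4422 + (1−p*)·106.0383]/1.07 = 66.0005. B = V − Δ·S = 219.9907.
(3,2): S=227.3188. Δ = (V_up−V_dn)/(S_up−S_dn) = (0.0000−44.4422)/(281.8753−190.9478) = -0.4888. V = [p*·0.0000 + (1−p*)·44.4422]/1.07 = 17.6523. B = V − Δ·S = 128.7578.
(3,3): S=335.5658. Δ = (V_up−V_dn)/(S_up−S_dn) = (0.0000−0.0000)/(416.1016−281.8753) = 0.0000. V = [p*·0.0000 + (1−p*)·0.0000]/1.07 = 0.0000. B = V − Δ·S = 0.0000.
(2,0): S=124.1856. Δ = (V_up−V_dn)/(S_up−S_dn) = (66.0005−115.6748)/(153.9901−104.3159) = -1.0000. V = [p*·66.0005 + (1−p*)·115.6748]/1.07 = 81.4131. B = V − Δ·S = 205.5987.
(2,1): S=183.3216. Δ = (V_up−V_dn)/(S_up−S_dn) = (17.6523−66.0005)/(227.3188−153.9901) = -0.6593. V = [p*·17.6523 + (1−p*)·66.0005]/1.07 = 35.7012. B = V − Δ·S = 156.5718.
(2,2): S=270.6176. Δ = (V_up−V_dn)/(S_up−S_dn) = (0.0000−17.6523)/(335.5658−227.3188) = -0.1631. V = [p*·0.0000 + (1−p*)·17.6523]/1.07 = 7.0114. B = V − Δ·S = 51.1421.
(1,0): S=147.8400. Δ = (V_up−V_dn)/(S_up−S_dn) = (35.7012−81.4131)/(183.3216−124.1856) = -0.7730. V = [p*·35.7012 + (1−p*)·81.4131]/1.07 = 51.5222. B = V − Δ·S = 165.8021.
(1,1): S=218.2400. Δ = (V_up−V_dn)/(S_up−S_dn) = (7.0114−35.7012)/(270.6176−183.3216) = -0.3286. V = [p*·7.0114 + (1−p*)·35.7012]/1.07 = 17.9482. B = V − Δ·S = 89.6726.
(0,0): S=176.0000. Δ = (V_up−V_dn)/(S_up−S_dn) = (17.9482−51.5222)/(218.2400−147.8400) = -0.4769. V = [p*·17.9482 + (1−p*)·51.5222]/1.07 = 30.1095. B = V − Δ·S = 114.0445.
Check: Δ(0,0)·S0 + B(0,0) = 30.1095 = V0.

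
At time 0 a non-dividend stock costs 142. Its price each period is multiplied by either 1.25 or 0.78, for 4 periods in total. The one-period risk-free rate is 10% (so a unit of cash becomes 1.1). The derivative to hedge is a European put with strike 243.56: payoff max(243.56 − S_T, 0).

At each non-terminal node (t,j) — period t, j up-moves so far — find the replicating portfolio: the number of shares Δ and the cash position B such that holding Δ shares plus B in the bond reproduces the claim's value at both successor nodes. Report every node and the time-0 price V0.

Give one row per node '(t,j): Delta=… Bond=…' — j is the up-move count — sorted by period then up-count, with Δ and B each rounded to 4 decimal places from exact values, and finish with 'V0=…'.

(0,0): Delta=-0.6336 Bond=129.4635
(1,0): Delta=-1.0000 Bond=182.9902
(1,1): Delta=-0.5265 Bond=123.3877
(2,0): Delta=-1.0000 Bond=201.2893
(2,1): Delta=-1.0000 Bond=201.2893
(2,2): Delta=-0.3879 Bond=104.9940
(3,0): Delta=-1.0000 Bond=221.4182
(3,1): Delta=-1.0000 Bond=221.4182
(3,2): Delta=-1.0000 Bond=221.4182
(3,3): Delta=-0.2089 Bond=65.8411
V0=39.4896

Under the risk-neutral measure, an up-move has probability p* = (R−d)/(u−d) = 0.6809 and values discount at R = 1.1.
Terminal values V(4,·): V(4,0)=190.9986, V(4,1)=159.3270, V(4,2)=108.5712, V(4,3)=27.2319, V(4,4)=0.0000
Node (3,0) S=67.3864: V=(p*·159.3270+(1−p*)·190.9986)/1.1=154.0318; Δ=(159.3270−190.9986)/(84.2330−52.5614)=-1.0000; B=V−Δ·S=221.4182
Node (3,1) S=107.9910: V=(p*·108.5712+(1−p*)·159.3270)/1.1=113.4272; Δ=(108.5712−159.3270)/(134.9888−84.2330)=-1.0000; B=V−Δ·S=221.4182
Node (3,2) S=173.0625: V=(p*·27.2319+(1−p*)·108.5712)/1.1=48.3557; Δ=(27.2319−108.5712)/(216.3281−134.9888)=-1.0000; B=V−Δ·S=221.4182
Node (3,3) S=277.3438: V=(p*·0.0000+(1−p*)·27.2319)/1.1=7.9009; Δ=(0.0000−27.2319)/(346.6797−216.3281)=-0.2089; B=V−Δ·S=65.8411
Node (2,0) S=86.3928: V=(p*·113.4272+(1−p*)·154.0318)/1.1=114.8965; Δ=(113.4272−154.0318)/(107.9910−67.3864)=-1.0000; B=V−Δ·S=201.2893
Node (2,1) S=138.4500: V=(p*·48.3557+(1−p*)·113.4272)/1.1=62.8393; Δ=(48.3557−113.4272)/(173.0625−107.9910)=-1.0000; B=V−Δ·S=201.2893
Node (2,2) S=221.8750: V=(p*·7.9009+(1−p*)·48.3557)/1.1=18.9200; Δ=(7.9009−48.3557)/(277.3438−173.0625)=-0.3879; B=V−Δ·S=104.9940
Node (1,0) S=110.7600: V=(p*·62.8393+(1−p*)·114.8965)/1.1=72.2302; Δ=(62.8393−114.8965)/(138.4500−86.3928)=-1.0000; B=V−Δ·S=182.9902
Node (1,1) S=177.5000: V=(p*·18.9200+(1−p*)·62.8393)/1.1=29.9425; Δ=(18.9200−62.8393)/(221.8750−138.4500)=-0.5265; B=V−Δ·S=123.3877
Node (0,0) S=142.0000: V=(p*·29.9425+(1−p*)·72.2302)/1.1=39.4896; Δ=(29.9425−72.2302)/(177.5000−110.7600)=-0.6336; B=V−Δ·S=129.4635
Root portfolio cost Δ·142+B reproduces V0=39.4896.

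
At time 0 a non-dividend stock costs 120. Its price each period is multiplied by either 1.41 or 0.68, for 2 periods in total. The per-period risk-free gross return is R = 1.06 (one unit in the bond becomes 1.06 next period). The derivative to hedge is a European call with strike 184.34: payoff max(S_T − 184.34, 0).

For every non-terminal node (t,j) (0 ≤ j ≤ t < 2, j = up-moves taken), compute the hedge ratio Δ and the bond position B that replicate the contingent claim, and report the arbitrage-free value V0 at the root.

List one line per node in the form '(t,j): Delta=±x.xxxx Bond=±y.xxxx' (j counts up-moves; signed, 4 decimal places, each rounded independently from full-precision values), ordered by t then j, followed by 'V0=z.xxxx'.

Since d<R<u, set p* = (R−d)/(u−d) = 0.5205; price each node as the discounted p*-expectation of its children.
Terminal values V(2,·): V(2,0)=0.0000, V(2,1)=0.0000, V(2,2)=54.2320
  t=1,j=0: stock 81.6000 → up 115.0560 (V=0.0000), down 55.4880 (V=0.0000). Price 0.0000; hedge Δ=0.0000, bond B=0.0000.
  t=1,j=1: stock 169.2000 → up 238.5720 (V=54.2320), down 115.0560 (V=0.0000). Price 26.6324; hedge Δ=0.4391, bond B=-47.6580.
  t=0,j=0: stock 120.0000 → up 169.2000 (V=26.6324), down 81.6000 (V=0.0000). Price 13.0787; hedge Δ=0.3040, bond B=-23.4040.
Self-financing check: at every node Δ·S+B equals the discounted successor values.

(0,0): Delta=0.3040 Bond=-23.4040
(1,0): Delta=0.0000 Bond=0.0000
(1,1): Delta=0.4391 Bond=-47.6580
V0=13.0787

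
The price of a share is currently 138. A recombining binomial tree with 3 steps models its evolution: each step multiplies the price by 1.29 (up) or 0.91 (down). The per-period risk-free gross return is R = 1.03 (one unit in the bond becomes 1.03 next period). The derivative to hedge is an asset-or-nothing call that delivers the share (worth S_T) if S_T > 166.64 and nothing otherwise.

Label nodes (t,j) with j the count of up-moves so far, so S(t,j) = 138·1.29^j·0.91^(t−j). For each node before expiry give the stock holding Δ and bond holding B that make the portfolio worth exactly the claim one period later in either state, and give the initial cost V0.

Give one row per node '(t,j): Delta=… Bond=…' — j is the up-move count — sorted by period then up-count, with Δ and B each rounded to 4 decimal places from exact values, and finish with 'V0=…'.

(0,0): Delta=1.7797 Bond=-197.9080
(1,0): Delta=1.3426 Bond=-148.9639
(1,1): Delta=2.4476 Bond=-322.7550
(2,0): Delta=0.0000 Bond=0.0000
(2,1): Delta=3.3947 Bond=-485.8704
(2,2): Delta=1.0000 Bond=0.0000
V0=47.6841

Risk-neutral probability p* = (R−d)/(u−d) = (1.03−0.91)/(1.29−0.91) = 0.3158.
At expiry t=3: V(3,0)=0.0000, V(3,1)=0.0000, V(3,2)=208.9777, V(3,3)=296.2431
(2,0): S=114.2778. Δ = (V_up−V_dn)/(S_up−S_dn) = (0.0000−0.0000)/(147.4184−103.9928) = 0.0000. V = [p*·0.0000 + (1−p*)·0.0000]/1.03 = 0.0000. B = V − Δ·S = 0.0000.
(2,1): S=161.9982. Δ = (V_up−V_dn)/(S_up−S_dn) = (208.9777−0.0000)/(208.9777−147.4184) = 3.3947. V = [p*·208.9777 + (1−p*)·0.0000]/1.03 = 64.0708. B = V − Δ·S = -485.8704.
(2,2): S=229.6458. Δ = (V_up−V_dn)/(S_up−S_dn) = (296.2431−208.9777)/(296.2431−208.9777) = 1.0000. V = [p*·296.2431 + (1−p*)·208.9777]/1.03 = 229.6458. B = V − Δ·S = 0.0000.
(1,0): S=125.5800. Δ = (V_up−V_dn)/(S_up−S_dn) = (64.0708−0.0000)/(161.9982−114.2778) = 1.3426. V = [p*·64.0708 + (1−p*)·0.0000]/1.03 = 19.6436. B = V − Δ·S = -148.9639.
(1,1): S=178.0200. Δ = (V_up−V_dn)/(S_up−S_dn) = (229.6458−64.0708)/(229.6458−161.9982) = 2.4476. V = [p*·229.6458 + (1−p*)·64.0708]/1.03 = 112.9686. B = V − Δ·S = -322.7550.
(0,0): S=138.0000. Δ = (V_up−V_dn)/(S_up−S_dn) = (112.9686−19.6436)/(178.0200−125.5800) = 1.7797. V = [p*·112.9686 + (1−p*)·19.6436]/1.03 = 47.6841. B = V − Δ·S = -197.9080.
The time-0 hedge costs 47.6841, which is the no-arbitrage price.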